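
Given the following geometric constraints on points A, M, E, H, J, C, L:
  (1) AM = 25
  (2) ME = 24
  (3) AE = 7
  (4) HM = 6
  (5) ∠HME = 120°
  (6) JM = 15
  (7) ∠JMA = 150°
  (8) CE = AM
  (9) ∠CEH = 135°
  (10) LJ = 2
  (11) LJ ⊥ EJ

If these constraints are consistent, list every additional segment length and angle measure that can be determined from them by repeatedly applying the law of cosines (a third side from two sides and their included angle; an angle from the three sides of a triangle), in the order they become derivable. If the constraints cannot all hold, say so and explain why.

The constraints are consistent. Derivable facts, in order:
After 1 step:
- AJ ≈ 38.72
- EH = 6·√21
- ∠AEM = 90°
- ∠AME = 16.26°
- ∠EAM = 73.74°
After 2 steps:
- HC ≈ 48.51
- ∠AJM = 18.83°
- ∠EHM = 49.11°
- ∠HEM = 10.89°
- ∠JAM = 11.17°
After 3 steps:
- ∠CHE = 21.37°
- ∠ECH = 23.63°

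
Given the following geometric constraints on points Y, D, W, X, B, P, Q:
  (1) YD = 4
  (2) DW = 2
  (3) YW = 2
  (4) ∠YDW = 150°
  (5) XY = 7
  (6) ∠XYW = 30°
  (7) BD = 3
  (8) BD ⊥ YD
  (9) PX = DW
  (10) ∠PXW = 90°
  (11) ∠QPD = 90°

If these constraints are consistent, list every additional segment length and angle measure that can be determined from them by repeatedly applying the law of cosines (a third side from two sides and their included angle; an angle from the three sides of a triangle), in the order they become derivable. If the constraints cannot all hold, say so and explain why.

These constraints are not satisfiable: (1), (2) and (4) already determine YW: by the law of cosines YW² = 4² + 2² − 2·4·2·cos(150°) = 33.86, so YW ≈ 5.82, which contradicts (3) YW = 2. No planar figure meets all of them, so nothing further can be derived.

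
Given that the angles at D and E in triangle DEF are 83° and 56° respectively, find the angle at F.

Let angle F = x. Then 83 + 56 + x = 180.
x = 180 - 139 = 41 degrees.

41 degrees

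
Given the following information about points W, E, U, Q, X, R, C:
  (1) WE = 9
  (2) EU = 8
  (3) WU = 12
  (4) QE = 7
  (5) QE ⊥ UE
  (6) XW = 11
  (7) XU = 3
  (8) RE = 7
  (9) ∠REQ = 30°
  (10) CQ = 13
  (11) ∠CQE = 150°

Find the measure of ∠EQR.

Step 1: By the law of cosines on triangle QER: QR² = 7² + 7² − 2·7·7·cos(30°) = 13.13, so QR ≈ 3.62.
Step 2: By the inverse law of cosines on triangle EQR: cos(∠EQR) = (7² + 3.62² − 7²) / (2·7·3.62) = 13.13/50.73 = 0.2588, so ∠EQR = 75°.

Therefore, the measure of angle ∠EQR = 75°.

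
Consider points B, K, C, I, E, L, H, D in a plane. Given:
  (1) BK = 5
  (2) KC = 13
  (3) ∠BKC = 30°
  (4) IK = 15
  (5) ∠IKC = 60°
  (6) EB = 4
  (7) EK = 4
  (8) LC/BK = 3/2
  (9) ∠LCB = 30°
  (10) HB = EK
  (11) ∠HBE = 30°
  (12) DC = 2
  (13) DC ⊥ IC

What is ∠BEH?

From the given relations: HB = EK = 4.
Step 1: By the law of cosines on triangle EBH: EH² = 4² + 4² − 2·4·4·cos(30°) = 4.29, so EH ≈ 2.07.
Step 2: By the inverse law of cosines on triangle BEH: cos(∠BEH) = (4² + 2.07² − 4²) / (2·4·2.07) = 4.29/16.56 = 0.2588, so ∠BEH = 75°.

Therefore, the measure of angle ∠BEH = 75°.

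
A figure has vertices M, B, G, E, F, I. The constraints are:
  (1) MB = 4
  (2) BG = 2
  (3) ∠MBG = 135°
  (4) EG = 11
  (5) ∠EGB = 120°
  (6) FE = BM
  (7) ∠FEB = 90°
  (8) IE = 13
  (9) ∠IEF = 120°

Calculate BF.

From the given relations: FE = BM = 4.
Step 1: By the law of cosines on triangle BGE: BE² = 2² + 11² − 2·2·11·cos(120°) = 147, so BE = 7·√3.
Step 2: By the law of cosines on triangle BEF: BF² = (7·√3)² + 4² − 2·7·√3·4·cos(90°) = 163, so BF = √163.

Therefore, the length of BF = √163.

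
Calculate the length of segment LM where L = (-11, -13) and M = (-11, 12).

The horizontal distance is |-11 - -11| = 0 and the vertical distance is |12 - -13| = 25.
By the Pythagorean theorem, d = sqrt(0^2 + 25^2) = sqrt(625) = 25.

25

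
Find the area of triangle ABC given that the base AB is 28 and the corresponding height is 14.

Area = (1/2)(28)(14) = 196

196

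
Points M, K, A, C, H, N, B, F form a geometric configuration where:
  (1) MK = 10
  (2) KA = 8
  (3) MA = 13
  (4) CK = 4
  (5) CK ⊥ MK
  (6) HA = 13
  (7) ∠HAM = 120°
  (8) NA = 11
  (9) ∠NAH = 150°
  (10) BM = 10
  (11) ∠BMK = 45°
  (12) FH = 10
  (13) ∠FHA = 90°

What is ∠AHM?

Step 1: By the law of cosines on triangle HAM: HM² = 13² + 13² − 2·13·13·cos(120°) = 507, so HM = 13·√3.
Step 2: By the inverse law of cosines on triangle AHM: cos(∠AHM) = (13² + (13·√3)² − 13²) / (2·13·13·√3) = 507/585.43 = 0.866, so ∠AHM = 30°.

Therefore, the measure of angle ∠AHM = 30°.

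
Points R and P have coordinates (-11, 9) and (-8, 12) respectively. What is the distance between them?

d = sqrt((-8 - -11)^2 + (12 - 9)^2)
d = sqrt(3^2 + 3^2)
d = sqrt(9 + 9)
d = sqrt(18) = 3*sqrt(2)

3*sqrt(2)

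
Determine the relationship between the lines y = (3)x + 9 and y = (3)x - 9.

Slope of line 1: m1 = 3
Slope of line 2: m2 = 3
m1 = m2, so the lines are parallel.

Parallel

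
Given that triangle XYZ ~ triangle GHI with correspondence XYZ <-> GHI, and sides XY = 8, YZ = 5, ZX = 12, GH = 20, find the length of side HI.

Since the triangles are similar, the ratio of corresponding sides is constant.
Scale factor k = GH / XY = 20 / 8 = 5/2
HI = k * YZ = 5/2 * 5 = 25/2

25/2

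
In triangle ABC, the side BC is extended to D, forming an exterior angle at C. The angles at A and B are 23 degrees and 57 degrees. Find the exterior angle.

By the exterior angle theorem, an exterior angle of a triangle equals the sum of the two remote interior angles.
Exterior angle = angle A + angle B
Exterior angle = 23 + 57 = 80 degrees

80 degrees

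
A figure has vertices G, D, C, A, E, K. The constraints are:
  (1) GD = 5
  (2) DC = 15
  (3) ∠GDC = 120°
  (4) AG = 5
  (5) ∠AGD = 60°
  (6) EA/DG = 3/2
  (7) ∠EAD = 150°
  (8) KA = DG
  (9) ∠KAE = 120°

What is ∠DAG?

Step 1: By the law of cosines on triangle AGD: AD² = 5² + 5² − 2·5·5·cos(60°) = 25, so AD = 5.
Step 2: By the inverse law of cosines on triangle DAG: cos(∠DAG) = (5² + 5² − 5²) / (2·5·5) = 25/50 = 0.5, so ∠DAG = 60°.

Therefore, the measure of angle ∠DAG = 60°.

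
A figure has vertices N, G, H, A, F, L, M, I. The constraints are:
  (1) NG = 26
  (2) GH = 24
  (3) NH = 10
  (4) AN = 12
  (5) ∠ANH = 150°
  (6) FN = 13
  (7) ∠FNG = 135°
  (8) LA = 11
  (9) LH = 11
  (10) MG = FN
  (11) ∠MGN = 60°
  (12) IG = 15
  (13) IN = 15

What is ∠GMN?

From the given relations: MG = FN = 13.
Step 1: By the law of cosines on triangle MGN: MN² = 13² + 26² − 2·13·26·cos(60°) = 507, so MN = 13·√3.
Step 2: By the inverse law of cosines on triangle GMN: cos(∠GMN) = (13² + (13·√3)² − 26²) / (2·13·13·√3) = 0/585.43 = 0, so ∠GMN = 90°.

Therefore, the measure of angle ∠GMN = 90°.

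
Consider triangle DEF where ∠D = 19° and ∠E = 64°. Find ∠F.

By the triangle angle sum property, the three interior angles of any triangle add up to 180°.
We know angle D = 19° and angle E = 64°, so their sum is 83°.
Therefore angle F = 180° - 83° = 97°.

97 degrees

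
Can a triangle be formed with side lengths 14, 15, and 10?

For three segments to close into a triangle, no single side can be as long as the other two combined.
The longest side is 15, and 10 + 14 = 24 > 15.
A triangle can be formed.

Yes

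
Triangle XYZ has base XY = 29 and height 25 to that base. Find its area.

Area = (1/2) * base * height
Area = (1/2) * 29 * 25
Area = 725/2

725/2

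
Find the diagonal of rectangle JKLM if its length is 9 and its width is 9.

Using the Pythagorean theorem:
d² = 9² + 9² = 81 + 81 = 162
d = sqrt(162) = 9*sqrt(2)

9*sqrt(2)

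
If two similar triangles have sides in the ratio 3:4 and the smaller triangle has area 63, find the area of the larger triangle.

The ratio of areas of similar triangles = (side ratio)^2.
Side ratio = 3:4, so area ratio = 9:16.
Area of the larger triangle / Area of the smaller triangle = 16/9
Area of the larger triangle = 63 * 16/9 = 112

112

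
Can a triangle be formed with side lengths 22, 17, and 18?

For three segments to close into a triangle, no single side can be as long as the other two combined.
The longest side is 22, and 17 + 18 = 35 > 22.
A triangle can be formed.

Yes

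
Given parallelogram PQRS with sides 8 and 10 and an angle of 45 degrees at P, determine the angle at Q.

Consecutive angles are supplementary: angle Q = 180 - 45 = 135 degrees.

135 degrees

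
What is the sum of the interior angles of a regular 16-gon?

The sum of interior angles of an n-sided polygon is (n - 2) * 180.
For n = 16: (16 - 2) * 180 = 14 * 180 = 2520 degrees.

2520 degrees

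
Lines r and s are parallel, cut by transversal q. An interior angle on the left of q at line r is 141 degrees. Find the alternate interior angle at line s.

Alternate interior angles lie on opposite sides of the transversal, between the parallel lines.
By the alternate interior angle theorem, they are equal: 141 degrees.

141 degrees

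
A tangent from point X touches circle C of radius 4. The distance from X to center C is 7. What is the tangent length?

Let T be the point of tangency. Then CT ⊥ XT (radius ⊥ tangent).
In right triangle CTX: CX² = CT² + XT²
7² = 4² + XT²
XT² = 33, XT = sqrt(33)

sqrt(33)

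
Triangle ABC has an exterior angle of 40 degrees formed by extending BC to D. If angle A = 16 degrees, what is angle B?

By the exterior angle theorem: exterior angle = sum of remote interior angles.
40 = 16 + angle B
angle B = 40 - 16 = 24 degrees

24 degrees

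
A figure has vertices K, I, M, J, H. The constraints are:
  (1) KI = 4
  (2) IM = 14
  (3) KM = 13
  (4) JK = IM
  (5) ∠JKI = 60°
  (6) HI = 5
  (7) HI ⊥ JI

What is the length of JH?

From the given relations: JK = IM = 14.
Step 1: By the law of cosines on triangle JKI: JI² = 14² + 4² − 2·14·4·cos(60°) = 156, so JI = 2·√39.
Step 2: By the law of cosines on triangle JIH: JH² = (2·√39)² + 5² − 2·2·√39·5·cos(90°) = 181, so JH = √181.

Therefore, the length of JH = √181.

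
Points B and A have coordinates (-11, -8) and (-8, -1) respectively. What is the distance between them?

The horizontal distance is |-8 - -11| = 3 and the vertical distance is |-1 - -8| = 7.
By the Pythagorean theorem, d = sqrt(3^2 + 7^2) = sqrt(58).

sqrt(58)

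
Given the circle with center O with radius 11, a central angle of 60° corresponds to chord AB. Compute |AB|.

Chord length = 2r sin(θ/2)
= 2 × 11 × sin(60°/2)
= 2 × 11 × sin(30°)
= 11

11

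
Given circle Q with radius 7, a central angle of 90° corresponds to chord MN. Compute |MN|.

Drop a perpendicular from the center to the chord, bisecting both the chord and the central angle.
Each half-chord = r sin(θ/2) = 7 sin(45°).
The full chord = 2 × 7 × sin(45°) = 7*sqrt(2).

7*sqrt(2)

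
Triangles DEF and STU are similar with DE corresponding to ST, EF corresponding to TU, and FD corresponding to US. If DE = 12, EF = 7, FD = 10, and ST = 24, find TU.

Similar triangles have proportional sides. Setting up the proportion:
ST / DE = TU / EF
24 / 12 = TU / 7
TU = 7 * 24 / 12 = 14.

14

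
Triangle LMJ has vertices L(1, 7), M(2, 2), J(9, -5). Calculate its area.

Using the Shoelace formula for a triangle:
Area = (1/2)|x0(y1 - y2) + x1(y2 - y0) + x2(y0 - y1)|
Area = (1/2)|1(2 - -5) + 2(-5 - 7) + 9(7 - 2)|
Area = (1/2)|7 + -24 + 45|
Area = (1/2)|28|
Area = (1/2)(28)
Area = 14

14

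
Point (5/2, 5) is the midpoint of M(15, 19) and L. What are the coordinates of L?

Using the midpoint formula: M = ((x1 + x2)/2, (y1 + y2)/2)
We know M = (5/2, 5) and M = (15, 19)
For x: 5/2 = (15 + x2)/2, so x2 = 2*5/2 - 15 = -10
For y: 5 = (19 + y2)/2, so y2 = 2*5 - 19 = -9
L = (-10, -9)

(-10, -9)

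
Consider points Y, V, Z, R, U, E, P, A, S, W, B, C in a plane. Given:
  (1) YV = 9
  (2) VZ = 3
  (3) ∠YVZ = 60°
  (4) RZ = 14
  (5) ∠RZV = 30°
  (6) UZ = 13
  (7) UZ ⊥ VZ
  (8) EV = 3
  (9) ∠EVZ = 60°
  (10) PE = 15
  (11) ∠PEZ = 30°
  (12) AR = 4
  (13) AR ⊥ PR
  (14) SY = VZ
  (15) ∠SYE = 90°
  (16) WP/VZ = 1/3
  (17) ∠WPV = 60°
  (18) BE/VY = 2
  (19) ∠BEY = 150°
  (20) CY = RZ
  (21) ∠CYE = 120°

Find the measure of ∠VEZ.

Step 1: By the law of cosines on triangle EVZ: EZ² = 3² + 3² − 2·3·3·cos(60°) = 9, so EZ = 3.
Step 2: By the inverse law of cosines on triangle VEZ: cos(∠VEZ) = (3² + 3² − 3²) / (2·3·3) = 9/18 = 0.5, so ∠VEZ = 60°.

Therefore, the measure of angle ∠VEZ = 60°.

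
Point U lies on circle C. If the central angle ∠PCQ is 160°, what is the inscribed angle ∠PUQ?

By the inscribed angle theorem, the inscribed angle is half the central angle.
Inscribed angle = 160° / 2 = 80°

80°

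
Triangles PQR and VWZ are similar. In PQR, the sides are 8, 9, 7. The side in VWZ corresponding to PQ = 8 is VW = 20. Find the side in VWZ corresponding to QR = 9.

Similar triangles have proportional sides. Setting up the proportion:
VW / PQ = WZ / QR
20 / 8 = WZ / 9
WZ = 9 * 20 / 8 = 45/2.

45/2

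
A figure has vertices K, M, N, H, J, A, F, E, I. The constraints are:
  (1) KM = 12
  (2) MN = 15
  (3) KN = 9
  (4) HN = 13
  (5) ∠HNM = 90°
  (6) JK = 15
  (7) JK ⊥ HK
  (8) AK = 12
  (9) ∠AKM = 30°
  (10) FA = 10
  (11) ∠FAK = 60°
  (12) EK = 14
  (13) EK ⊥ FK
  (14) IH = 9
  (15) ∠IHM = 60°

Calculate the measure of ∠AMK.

Step 1: By the law of cosines on triangle MKA: MA² = 12² + 12² − 2·12·12·cos(30°) = 38.58, so MA ≈ 6.21.
Step 2: By the inverse law of cosines on triangle AMK: cos(∠AMK) = (6.21² + 12² − 12²) / (2·6.21·12) = 38.58/149.08 = 0.2588, so ∠AMK = 75°.

Therefore, the measure of angle ∠AMK = 75°.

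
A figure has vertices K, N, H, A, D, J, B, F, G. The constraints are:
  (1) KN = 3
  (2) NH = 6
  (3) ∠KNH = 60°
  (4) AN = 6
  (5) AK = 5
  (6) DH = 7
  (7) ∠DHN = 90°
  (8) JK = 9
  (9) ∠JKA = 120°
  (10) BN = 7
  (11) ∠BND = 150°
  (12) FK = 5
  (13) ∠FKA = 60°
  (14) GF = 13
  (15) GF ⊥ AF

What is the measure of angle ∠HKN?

Step 1: By the law of cosines on triangle KNH: KH² = 3² + 6² − 2·3·6·cos(60°) = 27, so KH = 3·√3.
Step 2: By the inverse law of cosines on triangle HKN: cos(∠HKN) = ((3·√3)² + 3² − 6²) / (2·3·√3·3) = 0/31.18 = 0, so ∠HKN = 90°.

Therefore, the measure of angle ∠HKN = 90°.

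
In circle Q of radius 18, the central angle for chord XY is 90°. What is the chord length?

Chord = 2(18) sin(45°) = 18*sqrt(2)

18*sqrt(2)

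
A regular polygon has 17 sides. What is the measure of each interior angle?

Each interior angle of a regular n-gon is (n - 2) * 180 / n.
For n = 17: (17 - 2) * 180 / 17 = 2700/17 = 2700/17 degrees.

2700/17 degrees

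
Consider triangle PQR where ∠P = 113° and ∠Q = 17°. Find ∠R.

The interior angles sum to 180°: angle R = 180 - 113 - 17 = 50°.
The triangle is obtuse (angles 113°, 17°, 50°).

50 degrees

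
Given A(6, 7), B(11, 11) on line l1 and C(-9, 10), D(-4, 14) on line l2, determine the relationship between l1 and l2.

Slope of line 1: m1 = (11 - 7)/(11 - 6) = 4/5 = 4/5
Slope of line 2: m2 = (14 - 10)/(-4 - -9) = 4/5 = 4/5
Two lines are parallel if and only if they have equal slopes (or both are vertical).
Here m1 = m2 = 4/5, confirming the lines are parallel.

Parallel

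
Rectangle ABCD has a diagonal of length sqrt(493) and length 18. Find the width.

Using the Pythagorean theorem: d^2 = a^2 + b^2
b^2 = d^2 - a^2
b^2 = 493 - 324
b^2 = 169
b = sqrt(169) = 13

13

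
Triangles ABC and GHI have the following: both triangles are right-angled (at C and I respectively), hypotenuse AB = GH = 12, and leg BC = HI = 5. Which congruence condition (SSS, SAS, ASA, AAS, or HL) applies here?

The given information matches HL: The hypotenuse and one leg of two right triangles are equal (Hypotenuse-Leg).

HL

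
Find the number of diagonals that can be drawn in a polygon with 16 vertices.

Total line segments between 16 vertices = C(16,2) = 120.
Subtract the 16 sides: 120 - 16 = 104 diagonals.

104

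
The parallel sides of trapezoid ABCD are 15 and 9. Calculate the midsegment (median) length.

The midsegment of a trapezoid = (base1 + base2) / 2
midsegment = (15 + 9) / 2
midsegment = 24 / 2
midsegment = 12

12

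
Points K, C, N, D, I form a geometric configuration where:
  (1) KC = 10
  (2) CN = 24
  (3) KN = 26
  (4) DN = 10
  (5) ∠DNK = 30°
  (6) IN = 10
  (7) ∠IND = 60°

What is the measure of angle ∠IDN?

Step 1: By the law of cosines on triangle DNI: DI² = 10² + 10² − 2·10·10·cos(60°) = 100, so DI = 10.
Step 2: By the inverse law of cosines on triangle IDN: cos(∠IDN) = (10² + 10² − 10²) / (2·10·10) = 100/200 = 0.5, so ∠IDN = 60°.

Therefore, the measure of angle ∠IDN = 60°.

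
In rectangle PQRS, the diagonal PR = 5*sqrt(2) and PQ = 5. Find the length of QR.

The diagonal of a rectangle forms a right triangle with the two sides.
Rearranging the Pythagorean theorem: missing side = sqrt(d^2 - known^2).
= sqrt(50 - 25) = sqrt(25) = 5.

5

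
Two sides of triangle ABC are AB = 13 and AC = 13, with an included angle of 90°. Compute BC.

Since angle A = 90°, this is a right triangle and the law of cosines reduces to the Pythagorean theorem.
BC^2 = 13^2 + 13^2 = 338
BC = 13*sqrt(2)

13*sqrt(2)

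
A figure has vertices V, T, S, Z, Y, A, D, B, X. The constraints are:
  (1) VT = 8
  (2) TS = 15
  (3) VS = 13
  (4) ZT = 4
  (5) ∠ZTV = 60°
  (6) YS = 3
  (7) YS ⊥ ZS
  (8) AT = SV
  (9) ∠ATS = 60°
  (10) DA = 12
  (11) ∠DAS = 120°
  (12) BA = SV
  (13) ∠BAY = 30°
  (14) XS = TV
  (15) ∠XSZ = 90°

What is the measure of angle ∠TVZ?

Step 1: By the law of cosines on triangle VTZ: VZ² = 8² + 4² − 2·8·4·cos(60°) = 48, so VZ = 4·√3.
Step 2: By the inverse law of cosines on triangle TVZ: cos(∠TVZ) = (8² + (4·√3)² − 4²) / (2·8·4·√3) = 96/110.85 = 0.866, so ∠TVZ = 30°.

Therefore, the measure of angle ∠TVZ = 30°.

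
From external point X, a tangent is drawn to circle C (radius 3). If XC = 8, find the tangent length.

tangent = √(d² - r²) = √(8² - 3²) = √(64 - 9) = √55 = sqrt(55)

sqrt(55)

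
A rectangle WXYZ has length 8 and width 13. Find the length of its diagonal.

A rectangle's diagonal splits it into two right triangles, with the diagonal as the hypotenuse.
By the Pythagorean theorem, d^2 = 8^2 + 13^2 = 233.
Therefore d = sqrt(233).

sqrt(233)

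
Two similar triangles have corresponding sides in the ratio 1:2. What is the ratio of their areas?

Area ratio = (side ratio)^2 = (1/2)^2 = 1:4.

1:4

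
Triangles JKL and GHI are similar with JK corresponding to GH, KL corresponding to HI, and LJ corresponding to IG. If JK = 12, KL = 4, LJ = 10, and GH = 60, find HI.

k = 60/12 = 5. HI = 5 * 4 = 20.

20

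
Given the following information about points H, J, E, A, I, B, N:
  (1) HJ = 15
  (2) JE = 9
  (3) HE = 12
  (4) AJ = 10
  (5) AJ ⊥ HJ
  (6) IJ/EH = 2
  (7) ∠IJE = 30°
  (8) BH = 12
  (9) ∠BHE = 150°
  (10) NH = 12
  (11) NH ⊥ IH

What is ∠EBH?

Step 1: By the law of cosines on triangle BHE: BE² = 12² + 12² − 2·12·12·cos(150°) = 537.42, so BE ≈ 23.18.
Step 2: By the inverse law of cosines on triangle EBH: cos(∠EBH) = (23.18² + 12² − 12²) / (2·23.18·12) = 537.42/556.37 = 0.9659, so ∠EBH = 15°.

Therefore, the measure of angle ∠EBH = 15°.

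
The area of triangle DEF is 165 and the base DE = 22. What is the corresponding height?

Area = (1/2) * base * height
height = 2 * Area / base
height = 2 * 165 / 22
height = 330 / 22
height = 15

15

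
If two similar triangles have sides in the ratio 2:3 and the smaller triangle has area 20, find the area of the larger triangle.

The ratio of areas of similar triangles = (side ratio)^2.
Side ratio = 2:3, so area ratio = 4:9.
Area of the larger triangle / Area of the smaller triangle = 9/4
Area of the larger triangle = 20 * 9/4 = 45

45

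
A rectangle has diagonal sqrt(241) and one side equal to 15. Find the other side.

Using the Pythagorean theorem: d^2 = a^2 + b^2
b^2 = d^2 - a^2
b^2 = 241 - 225
b^2 = 16
b = sqrt(16) = 4

4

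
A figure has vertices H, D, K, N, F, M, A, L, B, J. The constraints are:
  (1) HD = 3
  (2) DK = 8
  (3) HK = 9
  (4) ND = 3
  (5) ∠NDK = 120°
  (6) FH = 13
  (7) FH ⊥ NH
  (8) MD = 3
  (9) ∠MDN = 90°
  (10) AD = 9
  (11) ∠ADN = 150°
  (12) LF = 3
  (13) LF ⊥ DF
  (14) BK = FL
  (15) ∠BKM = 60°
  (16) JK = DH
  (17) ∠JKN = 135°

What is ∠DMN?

Step 1: By the law of cosines on triangle MDN: MN² = 3² + 3² − 2·3·3·cos(90°) = 18, so MN = 3·√2.
Step 2: By the inverse law of cosines on triangle DMN: cos(∠DMN) = (3² + (3·√2)² − 3²) / (2·3·3·√2) = 18/25.46 = 0.7071, so ∠DMN = 45°.

Therefore, the measure of angle ∠DMN = 45°.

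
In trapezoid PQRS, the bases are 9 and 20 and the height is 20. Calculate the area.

Area = (9 + 20) * 20 / 2 = 580 / 2 = 290

290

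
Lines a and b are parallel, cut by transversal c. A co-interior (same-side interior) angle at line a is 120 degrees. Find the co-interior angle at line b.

Co-interior angles (same-side interior) formed by parallel lines and a transversal are supplementary (sum to 180 degrees).
The given angle is 120 degrees.
The co-interior angle = 180 - 120 = 60 degrees.

60 degrees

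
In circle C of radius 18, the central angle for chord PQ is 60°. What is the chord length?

Chord length = 2r sin(θ/2)
= 2 × 18 × sin(60°/2)
= 2 × 18 × sin(30°)
= 18

18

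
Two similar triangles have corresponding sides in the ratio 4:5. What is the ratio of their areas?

Area scales with the square of linear dimensions. If every length is multiplied by 4/5, then the area is multiplied by (4/5)^2 = 16/25.
The area ratio is 16:25.

16:25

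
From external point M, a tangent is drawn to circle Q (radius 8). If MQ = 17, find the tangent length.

Let T be the point of tangency. Then QT ⊥ MT (radius ⊥ tangent).
In right triangle QTM: QM² = QT² + MT²
17² = 8² + MT²
MT² = 225, MT = 15

15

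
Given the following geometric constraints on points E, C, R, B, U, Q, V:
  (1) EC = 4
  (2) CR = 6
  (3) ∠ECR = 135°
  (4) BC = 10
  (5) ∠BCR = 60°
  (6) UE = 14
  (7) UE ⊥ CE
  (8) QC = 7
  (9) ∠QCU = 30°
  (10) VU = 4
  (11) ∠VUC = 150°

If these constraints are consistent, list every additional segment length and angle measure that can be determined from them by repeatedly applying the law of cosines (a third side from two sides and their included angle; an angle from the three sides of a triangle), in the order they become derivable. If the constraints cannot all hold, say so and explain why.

The constraints are consistent. Derivable facts, in order:
After 1 step:
- CU = 2·√53
- ER ≈ 9.27
- RB = 2·√19
After 2 steps:
- CV ≈ 18.13
- UQ ≈ 9.19
- ∠BRC = 83.41°
- ∠CBR = 36.59°
- ∠CER = 27.24°
- ∠CRE = 17.76°
- ∠CUE = 15.95°
- ∠ECU = 74.05°
After 3 steps:
- ∠CQU = 127.62°
- ∠CUQ = 22.38°
- ∠CVU = 23.67°
- ∠UCV = 6.33°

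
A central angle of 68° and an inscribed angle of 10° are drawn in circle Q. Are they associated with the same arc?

By the inscribed angle theorem, the inscribed angle for a central angle of 68° should be 68° / 2 = 34°.
The given inscribed angle is 10°, which does not equal 34°.
Therefore, no, they do not correspond to the same arc.

No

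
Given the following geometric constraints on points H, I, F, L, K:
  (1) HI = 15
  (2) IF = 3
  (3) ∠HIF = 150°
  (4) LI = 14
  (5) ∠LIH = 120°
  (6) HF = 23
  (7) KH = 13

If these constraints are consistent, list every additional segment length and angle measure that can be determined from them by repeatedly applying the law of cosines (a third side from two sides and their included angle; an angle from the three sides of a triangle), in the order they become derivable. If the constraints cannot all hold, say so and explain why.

These constraints are not satisfiable: by the triangle inequality in triangle IHF, (1) HI = 15 and (2) IF = 3 force HF ≤ 15 + 3 = 18, but (6) says HF = 23. No planar figure meets all of them, so nothing further can be derived.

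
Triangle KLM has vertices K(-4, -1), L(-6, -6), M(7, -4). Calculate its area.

Using the Shoelace formula for a triangle:
Area = (1/2)|x0(y1 - y2) + x1(y2 - y0) + x2(y0 - y1)|
Area = (1/2)|-4(-6 - -4) + -6(-4 - -1) + 7(-1 - -6)|
Area = (1/2)|8 + 18 + 35|
Area = (1/2)|61|
Area = (1/2)(61)
Area = 61/2

61/2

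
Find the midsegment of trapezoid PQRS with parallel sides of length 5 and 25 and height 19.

The midsegment (median) of a trapezoid connects the midpoints of the non-parallel sides.
Its length is the average of the two bases: (5 + 25) / 2 = 15.

15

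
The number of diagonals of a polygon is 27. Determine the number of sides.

Using d = n(n - 3)/2, we solve 27 = n(n - 3)/2.
So n(n - 3) = 54.
Testing n = 9: 9 * 6 = 54 = 54. Correct.
The polygon has 9 sides.

9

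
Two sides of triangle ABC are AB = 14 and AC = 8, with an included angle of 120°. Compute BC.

Law of cosines: BC^2 = 14^2 + 8^2 - 2(14)(8)cos(120°) = 372, so BC = 2*sqrt(93).

2*sqrt(93)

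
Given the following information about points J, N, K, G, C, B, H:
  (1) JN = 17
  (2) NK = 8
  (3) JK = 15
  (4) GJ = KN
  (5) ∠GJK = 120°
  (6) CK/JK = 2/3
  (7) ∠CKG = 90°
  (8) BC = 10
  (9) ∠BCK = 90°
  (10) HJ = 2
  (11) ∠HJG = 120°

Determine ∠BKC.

From the given relations: CK = 2/3·JK = 2/3·15 = 10.
Step 1: By the law of cosines on triangle KCB: KB² = 10² + 10² − 2·10·10·cos(90°) = 200, so KB = 10·√2.
Step 2: By the inverse law of cosines on triangle BKC: cos(∠BKC) = ((10·√2)² + 10² − 10²) / (2·10·√2·10) = 200/282.84 = 0.7071, so ∠BKC = 45°.

Therefore, the measure of angle ∠BKC = 45°.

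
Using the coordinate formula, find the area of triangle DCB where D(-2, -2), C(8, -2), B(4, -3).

Shoelace: Area = (1/2)|-2(-2--3) + 8(-3--2) + 4(-2--2)| = (1/2)(10) = 5

5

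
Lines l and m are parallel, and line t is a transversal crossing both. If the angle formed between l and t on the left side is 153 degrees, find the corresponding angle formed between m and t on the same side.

Corresponding angles are equal: 153 degrees.

153 degrees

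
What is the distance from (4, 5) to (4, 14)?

The horizontal distance is |4 - 4| = 0 and the vertical distance is |14 - 5| = 9.
By the Pythagorean theorem, d = sqrt(0^2 + 9^2) = sqrt(81) = 9.

9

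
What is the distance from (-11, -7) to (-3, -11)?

d = sqrt((8)^2 + (-4)^2) = sqrt(80) = 4*sqrt(5)

4*sqrt(5)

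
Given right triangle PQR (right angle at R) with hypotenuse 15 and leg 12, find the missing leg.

Rearranging the Pythagorean theorem to solve for the unknown leg:
leg^2 = hypotenuse^2 - known_leg^2 = 225 - 144 = 81
leg = sqrt(81) = 9.

9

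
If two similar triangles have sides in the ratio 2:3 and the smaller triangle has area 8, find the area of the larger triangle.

Area ratio = (2/3)^2 = 4/9. Area of the larger triangle = 8 * 9/4 = 18.

18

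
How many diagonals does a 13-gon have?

Each of the 13 vertices connects to 10 non-adjacent vertices via diagonals.
Total connections = 13 × 10 = 130, but each diagonal is counted twice.
Number of diagonals = 130 / 2 = 65.

65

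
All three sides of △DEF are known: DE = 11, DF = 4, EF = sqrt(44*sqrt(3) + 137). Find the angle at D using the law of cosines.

When all three sides of a triangle are known, the law of cosines can be rearranged to find any angle.
cos(C) = (a² + b² - c²) / (2ab) gives cos(D) = -sqrt(3)/2.
Taking the inverse cosine: D = 150°.

150°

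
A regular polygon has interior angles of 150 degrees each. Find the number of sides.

The exterior angle is the supplement of the interior angle: 180 - 150 = 30 degrees.
Since the exterior angles of any convex polygon sum to 360 degrees, the number of sides is 360 / 30 = 12.

12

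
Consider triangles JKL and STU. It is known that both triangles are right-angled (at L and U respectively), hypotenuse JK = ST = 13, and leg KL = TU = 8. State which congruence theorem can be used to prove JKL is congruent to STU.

Consider the given information: both triangles are right-angled (at L and U respectively), hypotenuse JK = ST = 13, and leg KL = TU = 8
This is not SSS or ASA: SSS requires all three pairs of sides, but we don't have that. ASA requires two angles and the side between them.
The correct criterion is HL. The hypotenuse and one leg of two right triangles are equal (Hypotenuse-Leg).

HL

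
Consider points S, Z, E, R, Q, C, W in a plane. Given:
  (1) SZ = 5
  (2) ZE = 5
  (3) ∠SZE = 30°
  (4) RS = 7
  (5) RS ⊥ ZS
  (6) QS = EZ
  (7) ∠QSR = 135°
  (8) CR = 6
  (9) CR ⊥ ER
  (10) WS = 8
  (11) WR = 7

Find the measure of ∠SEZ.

Step 1: By the law of cosines on triangle EZS: ES² = 5² + 5² − 2·5·5·cos(30°) = 6.7, so ES ≈ 2.59.
Step 2: By the inverse law of cosines on triangle SEZ: cos(∠SEZ) = (2.59² + 5² − 5²) / (2·2.59·5) = 6.7/25.88 = 0.2588, so ∠SEZ = 75°.

Therefore, the measure of angle ∠SEZ = 75°.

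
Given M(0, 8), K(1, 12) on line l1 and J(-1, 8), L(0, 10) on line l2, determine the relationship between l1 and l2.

Slope of line 1: m1 = (12 - 8)/(1 - 0) = 4/1 = 4
Slope of line 2: m2 = (10 - 8)/(0 - -1) = 2/1 = 2
m1 != m2 and m1*m2 = 8 != -1. Neither.

Neither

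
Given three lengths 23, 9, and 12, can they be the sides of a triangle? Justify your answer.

Check the triangle inequality: 9 + 12 = 21 ≤ 23.
Since the sum of two sides does not exceed the third, no triangle can be formed.

No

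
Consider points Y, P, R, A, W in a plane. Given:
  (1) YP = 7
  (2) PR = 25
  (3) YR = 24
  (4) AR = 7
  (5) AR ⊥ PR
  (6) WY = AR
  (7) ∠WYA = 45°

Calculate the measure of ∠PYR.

Step 1: By the inverse law of cosines on triangle PYR: cos(∠PYR) = (7² + 24² − 25²) / (2·7·24) = 0/336 = 0, so ∠PYR = 90°.

Therefore, the measure of angle ∠PYR = 90°.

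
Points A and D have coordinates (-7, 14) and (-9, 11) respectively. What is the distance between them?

d = sqrt((-9 - -7)^2 + (11 - 14)^2)
d = sqrt(-2^2 + -3^2)
d = sqrt(4 + 9)
d = sqrt(13)

sqrt(13)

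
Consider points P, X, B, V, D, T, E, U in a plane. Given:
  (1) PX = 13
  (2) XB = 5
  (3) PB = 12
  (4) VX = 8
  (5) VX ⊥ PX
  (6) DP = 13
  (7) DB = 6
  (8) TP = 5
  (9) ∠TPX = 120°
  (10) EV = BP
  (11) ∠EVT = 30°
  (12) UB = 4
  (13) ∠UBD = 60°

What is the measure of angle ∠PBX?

Step 1: By the inverse law of cosines on triangle PBX: cos(∠PBX) = (12² + 5² − 13²) / (2·12·5) = 0/120 = 0, so ∠PBX = 90°.

Therefore, the measure of angle ∠PBX = 90°.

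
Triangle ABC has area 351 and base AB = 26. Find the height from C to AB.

Rearranging the area formula Area = (1/2) * base * height:
height = 2 * Area / base = 2 * 351 / 26 = 27.

27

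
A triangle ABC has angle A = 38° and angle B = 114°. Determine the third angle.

angle C = 180 - 38 - 114 = 28 degrees.

28 degrees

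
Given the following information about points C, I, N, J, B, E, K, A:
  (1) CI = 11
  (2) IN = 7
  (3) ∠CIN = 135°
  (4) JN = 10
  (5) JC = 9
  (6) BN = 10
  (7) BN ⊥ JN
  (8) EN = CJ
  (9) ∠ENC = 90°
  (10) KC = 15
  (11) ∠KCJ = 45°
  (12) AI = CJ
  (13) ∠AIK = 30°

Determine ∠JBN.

Step 1: By the law of cosines on triangle BNJ: BJ² = 10² + 10² − 2·10·10·cos(90°) = 200, so BJ = 10·√2.
Step 2: By the inverse law of cosines on triangle JBN: cos(∠JBN) = ((10·√2)² + 10² − 10²) / (2·10·√2·10) = 200/282.84 = 0.7071, so ∠JBN = 45°.

Therefore, the measure of angle ∠JBN = 45°.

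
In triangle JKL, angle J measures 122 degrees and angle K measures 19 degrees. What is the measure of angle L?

angle L = 180 - 122 - 19 = 39 degrees.

39 degrees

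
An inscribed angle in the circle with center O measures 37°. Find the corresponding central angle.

Central angle = 2 × 37° = 74° (inscribed angle theorem).

74°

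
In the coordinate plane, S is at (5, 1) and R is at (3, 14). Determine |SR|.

d = sqrt((-2)^2 + (13)^2) = sqrt(173)

sqrt(173)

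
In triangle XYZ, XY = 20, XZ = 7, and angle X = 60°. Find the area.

When two sides and the included angle are known, the area formula is (1/2)ab sin(C).
The height from one side to the opposite vertex is 7 sin(60°) = 7*sqrt(3)/2.
Area = (1/2) * 20 * 7*sqrt(3)/2 = 35*sqrt(3).

35*sqrt(3)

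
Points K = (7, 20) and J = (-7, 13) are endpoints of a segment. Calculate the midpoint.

The midpoint is the average of the coordinates:
x: (7 + -7)/2 = 0
y: (20 + 13)/2 = 33/2
Midpoint = (0, 33/2)

(0, 33/2)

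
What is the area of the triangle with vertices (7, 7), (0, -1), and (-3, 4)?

Shoelace: Area = (1/2)|7(-1-4) + 0(4-7) + -3(7--1)| = (1/2)(59) = 59/2

59/2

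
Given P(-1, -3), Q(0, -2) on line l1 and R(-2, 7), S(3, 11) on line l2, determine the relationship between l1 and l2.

Slope of line 1: m1 = (-2 - -3)/(0 - -1) = 1/1 = 1
Slope of line 2: m2 = (11 - 7)/(3 - -2) = 4/5 = 4/5
For parallel lines we need equal slopes: 1 != 4/5.
For perpendicular lines we need m1*m2 = -1: (1)(4/5) = 4/5 != -1.
Since neither condition holds, the lines are neither parallel nor perpendicular.

Neither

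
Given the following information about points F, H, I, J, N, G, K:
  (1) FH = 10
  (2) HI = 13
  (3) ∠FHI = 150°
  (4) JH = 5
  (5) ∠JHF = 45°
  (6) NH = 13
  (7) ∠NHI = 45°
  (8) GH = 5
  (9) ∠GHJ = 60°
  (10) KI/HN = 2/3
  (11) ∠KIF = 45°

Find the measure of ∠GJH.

Step 1: By the law of cosines on triangle JHG: JG² = 5² + 5² − 2·5·5·cos(60°) = 25, so JG = 5.
Step 2: By the inverse law of cosines on triangle GJH: cos(∠GJH) = (5² + 5² − 5²) / (2·5·5) = 25/50 = 0.5, so ∠GJH = 60°.

Therefore, the measure of angle ∠GJH = 60°.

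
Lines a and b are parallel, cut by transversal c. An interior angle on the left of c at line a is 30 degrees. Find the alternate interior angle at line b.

Alternate interior angles formed by parallel lines and a transversal are equal.
The given angle is 30 degrees.
The alternate interior angle = 30 degrees.

30 degrees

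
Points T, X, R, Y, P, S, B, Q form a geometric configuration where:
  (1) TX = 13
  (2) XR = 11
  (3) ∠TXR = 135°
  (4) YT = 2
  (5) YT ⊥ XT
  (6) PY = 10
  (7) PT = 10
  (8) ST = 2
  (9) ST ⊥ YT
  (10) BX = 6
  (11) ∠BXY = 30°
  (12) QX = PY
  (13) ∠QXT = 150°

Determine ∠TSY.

Step 1: By the law of cosines on triangle STY: SY² = 2² + 2² − 2·2·2·cos(90°) = 8, so SY = 2·√2.
Step 2: By the inverse law of cosines on triangle TSY: cos(∠TSY) = (2² + (2·√2)² − 2²) / (2·2·2·√2) = 8/11.31 = 0.7071, so ∠TSY = 45°.

Therefore, the measure of angle ∠TSY = 45°.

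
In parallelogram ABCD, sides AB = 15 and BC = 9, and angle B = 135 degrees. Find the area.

Area = 15 * 9 * sin(135°) = 135 * sqrt(2)/2 = 135*sqrt(2)/2

135*sqrt(2)/2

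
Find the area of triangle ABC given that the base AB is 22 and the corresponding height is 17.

A triangle's area is half the area of a rectangle with the same base and height.
Area = (1/2) * 22 * 17 = 187.

187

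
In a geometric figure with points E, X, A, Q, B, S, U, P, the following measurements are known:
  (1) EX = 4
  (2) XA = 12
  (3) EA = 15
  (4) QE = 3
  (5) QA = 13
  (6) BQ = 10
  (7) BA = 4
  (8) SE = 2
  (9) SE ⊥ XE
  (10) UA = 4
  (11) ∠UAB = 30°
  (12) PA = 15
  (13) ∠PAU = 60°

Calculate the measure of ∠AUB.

Step 1: By the law of cosines on triangle UAB: UB² = 4² + 4² − 2·4·4·cos(30°) = 4.29, so UB ≈ 2.07.
Step 2: By the inverse law of cosines on triangle AUB: cos(∠AUB) = (4² + 2.07² − 4²) / (2·4·2.07) = 4.29/16.56 = 0.2588, so ∠AUB = 75°.

Therefore, the measure of angle ∠AUB = 75°.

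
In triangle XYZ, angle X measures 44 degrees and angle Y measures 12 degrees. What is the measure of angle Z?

Let angle Z = x. Then 44 + 12 + x = 180.
x = 180 - 56 = 124 degrees.

124 degrees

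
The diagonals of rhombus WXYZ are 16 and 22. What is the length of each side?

In a rhombus, the diagonals bisect each other perpendicularly, creating four congruent right triangles.
Each triangle has legs 8 (half of 16) and 11 (half of 22).
The hypotenuse of each right triangle is a side of the rhombus:
side = sqrt(8^2 + 11^2) = sqrt(185)

sqrt(185)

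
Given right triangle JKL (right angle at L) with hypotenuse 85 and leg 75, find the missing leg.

Rearranging the Pythagorean theorem to solve for the unknown leg:
leg^2 = hypotenuse^2 - known_leg^2 = 7225 - 5625 = 1600
leg = sqrt(1600) = 40.

40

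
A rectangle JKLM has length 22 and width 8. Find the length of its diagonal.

d = sqrt(22^2 + 8^2) = sqrt(548) = 2*sqrt(137)

2*sqrt(137)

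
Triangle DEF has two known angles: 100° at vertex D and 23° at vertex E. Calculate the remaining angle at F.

angle F = 180 - 100 - 23 = 57 degrees.

57 degrees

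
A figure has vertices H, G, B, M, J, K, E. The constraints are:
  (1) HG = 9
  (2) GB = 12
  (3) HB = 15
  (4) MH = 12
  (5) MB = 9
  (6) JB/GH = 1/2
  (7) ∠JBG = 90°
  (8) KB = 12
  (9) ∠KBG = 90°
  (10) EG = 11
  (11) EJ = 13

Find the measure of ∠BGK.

Step 1: By the law of cosines on triangle GBK: GK² = 12² + 12² − 2·12·12·cos(90°) = 288, so GK = 12·√2.
Step 2: By the inverse law of cosines on triangle BGK: cos(∠BGK) = (12² + (12·√2)² − 12²) / (2·12·12·√2) = 288/407.29 = 0.7071, so ∠BGK = 45°.

Therefore, the measure of angle ∠BGK = 45°.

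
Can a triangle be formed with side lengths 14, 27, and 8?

No.
The triangle inequality is violated: 14 + 8 = 22 ≤ 27.
These lengths cannot form a triangle.

No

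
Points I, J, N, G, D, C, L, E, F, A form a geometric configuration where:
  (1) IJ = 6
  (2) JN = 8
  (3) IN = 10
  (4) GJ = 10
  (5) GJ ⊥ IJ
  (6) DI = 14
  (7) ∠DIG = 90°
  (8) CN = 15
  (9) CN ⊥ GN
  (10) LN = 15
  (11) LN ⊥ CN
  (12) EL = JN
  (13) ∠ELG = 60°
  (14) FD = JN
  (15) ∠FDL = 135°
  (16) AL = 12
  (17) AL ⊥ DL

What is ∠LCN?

Step 1: By the law of cosines on triangle CNL: CL² = 15² + 15² − 2·15·15·cos(90°) = 450, so CL = 15·√2.
Step 2: By the inverse law of cosines on triangle LCN: cos(∠LCN) = ((15·√2)² + 15² − 15²) / (2·15·√2·15) = 450/636.4 = 0.7071, so ∠LCN = 45°.

Therefore, the measure of angle ∠LCN = 45°.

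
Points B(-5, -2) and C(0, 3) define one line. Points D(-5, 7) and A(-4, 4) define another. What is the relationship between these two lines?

Slope of line 1: m1 = (3 - -2)/(0 - -5) = 5/5 = 1
Slope of line 2: m2 = (4 - 7)/(-4 - -5) = -3/1 = -3
m1 != m2 (1 != -3), so not parallel.
m1 * m2 = (1) * (-3) = -3 != -1, so not perpendicular.
The lines are neither parallel nor perpendicular.

Neither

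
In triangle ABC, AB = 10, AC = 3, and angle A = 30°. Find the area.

Area = (1/2)(10)(3) sin(30°) = (1/2)(10)(3)(1/2) = 15/2

15/2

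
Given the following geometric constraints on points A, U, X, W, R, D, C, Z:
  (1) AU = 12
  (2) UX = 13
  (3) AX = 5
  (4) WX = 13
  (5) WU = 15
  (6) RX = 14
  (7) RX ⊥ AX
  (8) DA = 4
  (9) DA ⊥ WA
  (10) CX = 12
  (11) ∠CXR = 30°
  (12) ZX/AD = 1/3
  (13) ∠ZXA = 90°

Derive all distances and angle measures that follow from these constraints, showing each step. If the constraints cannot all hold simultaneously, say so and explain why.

The constraints are consistent.

From the given relations:
  ZX = 1/3·AD = 1/3·4 ≈ 1.33

Step 1: From AX = 5, XR = 14, and ∠AXR = 90°, by the law of cosines:
  AR² = AX² + XR² - 2·AX·XR·cos(90°) = 25 + 196 - 0 = 221
  AR ≈ 14.87

Step 2: From AX = 5, XZ = 1.33, and ∠AXZ = 90°, by the law of cosines:
  AZ² = AX² + XZ² - 2·AX·XZ·cos(90°) = 25 + 1.778 - 0 = 26.78
  AZ ≈ 5.17

Step 3: From RX = 14, XC = 12, and ∠RXC = 30°, by the law of cosines:
  RC² = RX² + XC² - 2·RX·XC·cos(30°) = 196 + 144 - 291 = 49.02
  RC ≈ 7

Step 4: From AU = 12, AX = 5, UX = 13, by the inverse law of cosines:
  cos(∠UAX) = (AU² + AX² - UX²) / (2·AU·AX)
  ∠UAX = 90°

Step 5: From UA = 12, UX = 13, AX = 5, by the inverse law of cosines:
  cos(∠AUX) = (UA² + UX² - AX²) / (2·UA·UX)
  ∠AUX = 22.62°

Step 6: From UW = 15, UX = 13, WX = 13, by the inverse law of cosines:
  cos(∠WUX) = (UW² + UX² - WX²) / (2·UW·UX)
  ∠WUX = 54.77°

Step 7: From XA = 5, XU = 13, AU = 12, by the inverse law of cosines:
  cos(∠AXU) = (XA² + XU² - AU²) / (2·XA·XU)
  ∠AXU = 67.38°

Step 8: From XU = 13, XW = 13, UW = 15, by the inverse law of cosines:
  cos(∠UXW) = (XU² + XW² - UW²) / (2·XU·XW)
  ∠UXW = 70.47°

Step 9: From WU = 15, WX = 13, UX = 13, by the inverse law of cosines:
  cos(∠UWX) = (WU² + WX² - UX²) / (2·WU·WX)
  ∠UWX = 54.77°

Step 10: From AR = 14.87, AX = 5, RX = 14, by the inverse law of cosines:
  cos(∠RAX) = (AR² + AX² - RX²) / (2·AR·AX)
  ∠RAX = 70.35°

Step 11: From AX = 5, AZ = 5.17, XZ = 1.33, by the inverse law of cosines:
  cos(∠XAZ) = (AX² + AZ² - XZ²) / (2·AX·AZ)
  ∠XAZ = 14.93°

Step 12: From RA = 14.87, RX = 14, AX = 5, by the inverse law of cosines:
  cos(∠ARX) = (RA² + RX² - AX²) / (2·RA·RX)
  ∠ARX = 19.65°

Step 13: From RC = 7, RX = 14, CX = 12, by the inverse law of cosines:
  cos(∠CRX) = (RC² + RX² - CX²) / (2·RC·RX)
  ∠CRX = 58.98°

Step 14: From CR = 7, CX = 12, RX = 14, by the inverse law of cosines:
  cos(∠RCX) = (CR² + CX² - RX²) / (2·CR·CX)
  ∠RCX = 91.02°

Step 15: From ZA = 5.17, ZX = 1.33, AX = 5, by the inverse law of cosines:
  cos(∠AZX) = (ZA² + ZX² - AX²) / (2·ZA·ZX)
  ∠AZX = 75.07°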